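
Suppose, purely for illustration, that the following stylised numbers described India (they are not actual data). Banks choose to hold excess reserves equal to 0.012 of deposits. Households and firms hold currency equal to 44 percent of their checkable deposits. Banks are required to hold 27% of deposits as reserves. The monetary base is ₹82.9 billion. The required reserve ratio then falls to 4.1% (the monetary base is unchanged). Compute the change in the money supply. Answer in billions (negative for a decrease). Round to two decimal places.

Initially m₁ = (1 + 0.44) / (0.27 + 0.012 + 0.44) ≈ 1.99446, so M₁ = 1.99446 × 82.9 ≈ 165.3407 billion.
After the change m₂ = (1 + 0.44) / (0.041 + 0.012 + 0.44) ≈ 2.92089, so M₂ = 2.92089 × 82.9 ≈ 242.1418 billion.
ΔM = M₂ − M₁ = 242.1418 − 165.3407 = 76.8011 billion.

₹76.80 billion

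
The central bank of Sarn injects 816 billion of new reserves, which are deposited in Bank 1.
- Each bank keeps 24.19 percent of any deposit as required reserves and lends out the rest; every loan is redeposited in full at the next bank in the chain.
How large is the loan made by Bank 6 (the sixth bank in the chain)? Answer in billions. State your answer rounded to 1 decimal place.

154.9 billion

Each bank lends a fraction (1 − rr) = 0.7581 of the deposit it receives, so Bank 6 receives 816·0.7581^5 and lends 816·0.7581^6 ≈ 154.8992 billion.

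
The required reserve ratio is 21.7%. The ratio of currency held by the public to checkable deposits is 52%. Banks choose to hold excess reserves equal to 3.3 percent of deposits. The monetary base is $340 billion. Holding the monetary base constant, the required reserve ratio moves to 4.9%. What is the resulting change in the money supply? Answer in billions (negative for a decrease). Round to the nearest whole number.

$187 billion

Initially m₁ = (1 + 0.52) / (0.217 + 0.033 + 0.52) ≈ 1.9740, so M₁ = 1.9740 × 340 = 671.16 billion.
After the change m₂ = (1 + 0.52) / (0.049 + 0.033 + 0.52) ≈ 2.5249, so M₂ = 2.5249 × 340 = 858.466 billion.
ΔM = M₂ − M₁ = 858.466 − 671.16 = 187.306 billion.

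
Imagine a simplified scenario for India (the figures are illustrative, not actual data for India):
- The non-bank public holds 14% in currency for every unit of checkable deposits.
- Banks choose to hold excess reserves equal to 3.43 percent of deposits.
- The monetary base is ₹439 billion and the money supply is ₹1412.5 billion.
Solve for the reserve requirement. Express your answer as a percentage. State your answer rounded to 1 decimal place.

Using m = M/MB = 1412.5/439 ≈ 3.217540. Since m = (1 + c)/(c + rr + e), the denominator satisfies c + rr + e = (1 + c)/m = (1 + 0.14) / 3.217540 ≈ 0.354308.
With c = 0.14 and e = 0.0343, the reserve requirement is 0.354308 − 0.14 − 0.0343 = 0.180008.

18.0%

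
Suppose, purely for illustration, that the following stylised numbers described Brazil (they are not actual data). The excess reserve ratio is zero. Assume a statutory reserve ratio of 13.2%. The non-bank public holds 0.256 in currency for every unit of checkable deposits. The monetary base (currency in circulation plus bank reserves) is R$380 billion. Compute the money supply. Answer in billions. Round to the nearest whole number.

The money multiplier is m = (1 + c) / (rr + c) = (1 + 0.256) / (0.132 + 0.256) ≈ 3.2371.
So M = m × MB = 3.2371 × 380 = 1230.098 billion.

R$1230 billion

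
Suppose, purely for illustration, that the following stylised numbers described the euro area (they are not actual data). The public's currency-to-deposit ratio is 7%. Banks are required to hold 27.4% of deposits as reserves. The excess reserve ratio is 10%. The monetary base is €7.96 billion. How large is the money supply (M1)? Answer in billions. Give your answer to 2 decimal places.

€19.18 billion

The money multiplier is m = (1 + c) / (rr + e + c) = (1 + 0.07) / (0.274 + 0.1 + 0.07) ≈ 2.4099.
So M = m × MB = 2.4099 × 7.96 ≈ 19.1828 billion.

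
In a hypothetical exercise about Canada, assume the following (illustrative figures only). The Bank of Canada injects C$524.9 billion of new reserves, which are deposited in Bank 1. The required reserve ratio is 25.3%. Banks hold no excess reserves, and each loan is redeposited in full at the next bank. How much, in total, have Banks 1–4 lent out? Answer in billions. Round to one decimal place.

Bank i lends (1 − rr)^i of the original deposit: Bank 1 lends 524.9·0.7470 = 392.1003, Bank 2 lends 524.9·0.7470² ≈ 292.8989, and so on.
Summing a geometric series: total = 524.9·[0.7470·(1 − 0.7470^4) / (1 − 0.7470)] ≈ 1067.2350 billion.

C$1067.2 billion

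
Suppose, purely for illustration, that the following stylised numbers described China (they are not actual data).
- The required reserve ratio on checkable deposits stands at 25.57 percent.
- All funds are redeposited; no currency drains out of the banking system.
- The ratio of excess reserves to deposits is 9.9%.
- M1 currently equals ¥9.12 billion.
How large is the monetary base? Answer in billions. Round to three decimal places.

¥3.235 billion

The money multiplier is m = 1 / (rr + e) = 1 / (0.2557 + 0.099) ≈ 2.81928.
MB = M / m = 9.12 / 2.81928 ≈ 3.2349 billion.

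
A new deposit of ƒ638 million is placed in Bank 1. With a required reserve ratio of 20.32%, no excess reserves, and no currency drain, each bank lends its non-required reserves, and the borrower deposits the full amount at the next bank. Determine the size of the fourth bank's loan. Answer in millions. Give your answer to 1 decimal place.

Each bank lends a fraction (1 − rr) = 0.7968 of the deposit it receives, so Bank 4 receives 638·0.7968^3 and lends 638·0.7968^4 ≈ 257.1686 million.

ƒ257.2 million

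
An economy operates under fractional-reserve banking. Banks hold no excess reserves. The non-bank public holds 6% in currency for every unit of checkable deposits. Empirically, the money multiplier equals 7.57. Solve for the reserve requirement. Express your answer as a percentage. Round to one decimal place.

8.0%

Using m = 7.57. Since m = (1 + c)/(c + rr + e), the denominator satisfies c + rr + e = (1 + c)/m = (1 + 0.06) / 7.57 ≈ 0.140026.
With c = 0.06 and e = 0, the reserve requirement is 0.140026 − 0.06 − 0 = 0.080026.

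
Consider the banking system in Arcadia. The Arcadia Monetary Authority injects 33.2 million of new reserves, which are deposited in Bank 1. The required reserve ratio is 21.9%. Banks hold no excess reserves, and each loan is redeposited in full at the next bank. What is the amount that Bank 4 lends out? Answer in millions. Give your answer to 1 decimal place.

12.4 million

Each bank lends a fraction (1 − rr) = 0.7810 of the deposit it receives, so Bank 4 receives 33.2·0.7810^3 and lends 33.2·0.7810^4 ≈ 12.3521 million.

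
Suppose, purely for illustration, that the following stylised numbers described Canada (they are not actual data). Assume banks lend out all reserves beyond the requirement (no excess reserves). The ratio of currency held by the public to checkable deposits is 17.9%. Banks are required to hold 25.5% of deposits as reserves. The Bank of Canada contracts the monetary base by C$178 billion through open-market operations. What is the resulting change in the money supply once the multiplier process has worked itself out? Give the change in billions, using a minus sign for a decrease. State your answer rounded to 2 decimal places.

The money multiplier is m = (1 + c) / (rr + c) = (1 + 0.179) / (0.255 + 0.179) ≈ 2.716590.
The sale removes 178 billion of base, so ΔM = m × ΔMB = 2.716590 × (−178) ≈ -483.553 billion.

-483.55 billion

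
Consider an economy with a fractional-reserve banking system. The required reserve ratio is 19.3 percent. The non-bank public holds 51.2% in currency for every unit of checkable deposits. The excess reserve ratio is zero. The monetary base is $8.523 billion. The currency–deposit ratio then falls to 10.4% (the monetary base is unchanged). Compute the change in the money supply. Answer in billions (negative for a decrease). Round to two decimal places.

$13.40 billion

Initially m₁ = (1 + 0.512) / (0.193 + 0.512) ≈ 2.1447, so M₁ = 2.1447 × 8.523 ≈ 18.2793 billion.
After the change m₂ = (1 + 0.104) / (0.193 + 0.104) ≈ 3.7172, so M₂ = 3.7172 × 8.523 ≈ 31.6817 billion.
ΔM = M₂ − M₁ = 31.6817 − 18.2793 = 13.4024 billion.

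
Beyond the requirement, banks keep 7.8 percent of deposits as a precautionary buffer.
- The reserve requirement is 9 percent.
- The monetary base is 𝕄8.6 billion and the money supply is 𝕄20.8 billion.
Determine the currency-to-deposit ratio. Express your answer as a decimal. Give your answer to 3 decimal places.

Using m = M/MB = 20.8/8.6 ≈ 2.418605. From m = (1 + c)/(c + rr + e), rearranging gives 1 + c = m·(c + rr + e), so c·(1 − m) = m·(rr + e) − 1.
Hence c = [m·(rr + e) − 1]/(1 − m) = [2.418605 × (0.09 + 0.078) − 1] / (1 − 2.418605) ≈ 0.418492.

0.418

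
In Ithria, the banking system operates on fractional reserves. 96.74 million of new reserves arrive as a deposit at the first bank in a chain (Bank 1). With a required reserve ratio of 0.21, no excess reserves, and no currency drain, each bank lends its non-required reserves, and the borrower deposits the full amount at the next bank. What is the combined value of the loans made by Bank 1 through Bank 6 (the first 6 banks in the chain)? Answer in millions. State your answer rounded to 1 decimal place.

275.5 million

Bank i lends (1 − rr)^i of the original deposit: Bank 1 lends 96.74·0.7900 = 76.4246, Bank 2 lends 96.74·0.7900² ≈ 60.3754, and so on.
Summing a geometric series: total = 96.74·[0.7900·(1 − 0.7900^6) / (1 − 0.7900)] ≈ 275.4607 million.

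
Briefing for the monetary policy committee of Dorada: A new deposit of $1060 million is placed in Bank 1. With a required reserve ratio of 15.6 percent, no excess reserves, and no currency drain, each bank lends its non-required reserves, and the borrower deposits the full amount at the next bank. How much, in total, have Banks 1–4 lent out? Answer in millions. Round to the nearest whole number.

Bank i lends (1 − rr)^i of the original deposit: Bank 1 lends 1060·0.8440 = 894.6400, Bank 2 lends 1060·0.8440² ≈ 755.0762, and so on.
Summing a geometric series: total = 1060·[0.8440·(1 − 0.8440^4) / (1 − 0.8440)] ≈ 2824.8684 million.

$2825 million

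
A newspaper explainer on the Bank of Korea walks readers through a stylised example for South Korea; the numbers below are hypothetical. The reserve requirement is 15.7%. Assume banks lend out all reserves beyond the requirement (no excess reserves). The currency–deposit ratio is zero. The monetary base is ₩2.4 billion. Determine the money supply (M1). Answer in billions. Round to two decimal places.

₩15.29 billion

With no currency drain or excess reserves, the money multiplier is m = 1/rr = 1/0.157 ≈ 6.3694.
Money supply M = m × MB = 6.3694 × 2.4 ≈ 15.2866 billion.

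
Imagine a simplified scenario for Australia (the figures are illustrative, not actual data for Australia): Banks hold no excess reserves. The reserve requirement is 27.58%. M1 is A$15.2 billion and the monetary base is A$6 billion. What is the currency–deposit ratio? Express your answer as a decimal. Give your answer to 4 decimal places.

0.1965

Using m = M/MB = 15.2/6 ≈ 2.533333. From m = (1 + c)/(c + rr + e), rearranging gives 1 + c = m·(c + rr + e), so c·(1 − m) = m·(rr + e) − 1.
Hence c = [m·(rr + e) − 1]/(1 − m) = [2.533333 × (0.2758 + 0) − 1] / (1 − 2.533333) ≈ 0.196504.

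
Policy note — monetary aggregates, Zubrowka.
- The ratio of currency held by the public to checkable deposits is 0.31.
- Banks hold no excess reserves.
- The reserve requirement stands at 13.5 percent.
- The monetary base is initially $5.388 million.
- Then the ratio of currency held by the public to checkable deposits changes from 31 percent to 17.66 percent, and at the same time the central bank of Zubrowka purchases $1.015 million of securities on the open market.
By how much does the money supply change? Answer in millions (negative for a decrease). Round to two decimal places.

Before: m₁ = (1 + 0.31) / (0.135 + 0.31) ≈ 2.9438, MB₁ = 5.388, so M₁ = 2.9438 × 5.388 ≈ 15.8612 million.
After: m₂ = (1 + 0.1766) / (0.135 + 0.1766) ≈ 3.7760, MB₂ = 5.388 + 1.015 = 6.403, so M₂ = 3.7760 × 6.403 ≈ 24.1777 million.
ΔM = M₂ − M₁ = 24.1777 − 15.8612 = 8.3165 million.

$8.32 million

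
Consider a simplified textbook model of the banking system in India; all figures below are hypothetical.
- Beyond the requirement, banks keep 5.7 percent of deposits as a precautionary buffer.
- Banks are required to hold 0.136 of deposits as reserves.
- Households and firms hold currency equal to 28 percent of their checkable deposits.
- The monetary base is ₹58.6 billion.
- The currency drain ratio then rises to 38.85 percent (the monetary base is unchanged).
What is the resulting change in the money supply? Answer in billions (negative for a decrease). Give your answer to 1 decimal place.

-18.7 billion

Initially m₁ = (1 + 0.28) / (0.136 + 0.057 + 0.28) ≈ 2.7061, so M₁ = 2.7061 × 58.6 ≈ 158.5775 billion.
After the change m₂ = (1 + 0.3885) / (0.136 + 0.057 + 0.3885) ≈ 2.3878, so M₂ = 2.3878 × 58.6 ≈ 139.9251 billion.
ΔM = M₂ − M₁ = 139.9251 − 158.5775 = -18.6524 billion.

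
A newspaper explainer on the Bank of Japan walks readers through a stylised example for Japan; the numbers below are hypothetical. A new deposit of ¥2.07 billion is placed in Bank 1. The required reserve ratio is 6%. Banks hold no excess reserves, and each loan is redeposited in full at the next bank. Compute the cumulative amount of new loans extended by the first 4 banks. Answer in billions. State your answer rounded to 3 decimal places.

Bank i lends (1 − rr)^i of the original deposit: Bank 1 lends 2.07·0.9400 = 1.9458, Bank 2 lends 2.07·0.9400² ≈ 1.8291, and so on.
Summing a geometric series: total = 2.07·[0.9400·(1 − 0.9400^4) / (1 − 0.9400)] ≈ 7.1103 billion.

¥7.110 billion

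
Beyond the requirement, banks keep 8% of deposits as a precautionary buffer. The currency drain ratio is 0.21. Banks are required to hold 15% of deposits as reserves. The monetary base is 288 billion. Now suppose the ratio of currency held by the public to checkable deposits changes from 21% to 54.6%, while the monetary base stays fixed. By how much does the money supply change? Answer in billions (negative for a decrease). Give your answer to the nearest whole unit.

-218 billion

Initially m₁ = (1 + 0.21) / (0.15 + 0.08 + 0.21) = 2.75, so M₁ = 2.75 × 288 = 792 billion.
After the change m₂ = (1 + 0.546) / (0.15 + 0.08 + 0.546) ≈ 1.9923, so M₂ = 1.9923 × 288 = 573.7824 billion.
ΔM = M₂ − M₁ = 573.7824 − 792 = -218.2176 billion.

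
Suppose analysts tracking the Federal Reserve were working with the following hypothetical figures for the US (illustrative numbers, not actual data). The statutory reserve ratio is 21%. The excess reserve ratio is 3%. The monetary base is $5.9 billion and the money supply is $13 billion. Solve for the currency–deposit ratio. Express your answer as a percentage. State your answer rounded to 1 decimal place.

39.2%

Using m = M/MB = 13/5.9 ≈ 2.203390. From m = (1 + c)/(c + rr + e), rearranging gives 1 + c = m·(c + rr + e), so c·(1 − m) = m·(rr + e) − 1.
Hence c = [m·(rr + e) − 1]/(1 − m) = [2.203390 × (0.21 + 0.03) − 1] / (1 − 2.203390) ≈ 0.391549.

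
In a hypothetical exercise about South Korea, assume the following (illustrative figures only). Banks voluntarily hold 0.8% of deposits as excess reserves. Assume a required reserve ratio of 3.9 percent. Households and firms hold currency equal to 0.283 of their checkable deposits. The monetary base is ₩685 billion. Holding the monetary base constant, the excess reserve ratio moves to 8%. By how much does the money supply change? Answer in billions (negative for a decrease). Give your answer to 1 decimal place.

-477.0 billion

Initially m₁ = (1 + 0.283) / (0.039 + 0.008 + 0.283) ≈ 3.88788, so M₁ = 3.88788 × 685 = 2663.1978 billion.
After the change m₂ = (1 + 0.283) / (0.039 + 0.08 + 0.283) ≈ 3.19154, so M₂ = 3.19154 × 685 = 2186.2049 billion.
ΔM = M₂ − M₁ = 2186.2049 − 2663.1978 = -476.9929 billion.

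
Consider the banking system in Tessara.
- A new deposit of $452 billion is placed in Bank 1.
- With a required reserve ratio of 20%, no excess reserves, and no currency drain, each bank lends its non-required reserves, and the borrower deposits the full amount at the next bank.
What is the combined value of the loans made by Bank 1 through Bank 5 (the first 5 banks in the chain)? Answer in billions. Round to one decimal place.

Bank i lends (1 − rr)^i of the original deposit: Bank 1 lends 452·0.8000 = 361.6000, Bank 2 lends 452·0.8000² = 289.2800, and so on.
Summing a geometric series: total = 452·[0.8000·(1 − 0.8000^5) / (1 − 0.8000)] ≈ 1215.5546 billion.

$1215.6 billion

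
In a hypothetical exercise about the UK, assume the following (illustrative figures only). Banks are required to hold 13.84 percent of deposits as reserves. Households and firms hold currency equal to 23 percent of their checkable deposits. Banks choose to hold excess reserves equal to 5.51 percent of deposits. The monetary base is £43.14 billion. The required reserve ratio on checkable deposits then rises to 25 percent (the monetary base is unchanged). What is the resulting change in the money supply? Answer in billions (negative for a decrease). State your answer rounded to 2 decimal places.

Initially m₁ = (1 + 0.23) / (0.1384 + 0.0551 + 0.23) ≈ 2.90437, so M₁ = 2.90437 × 43.14 ≈ 125.2945 billion.
After the change m₂ = (1 + 0.23) / (0.25 + 0.0551 + 0.23) ≈ 2.29864, so M₂ = 2.29864 × 43.14 ≈ 99.1633 billion.
ΔM = M₂ − M₁ = 99.1633 − 125.2945 = -26.1312 billion.

-26.13 billion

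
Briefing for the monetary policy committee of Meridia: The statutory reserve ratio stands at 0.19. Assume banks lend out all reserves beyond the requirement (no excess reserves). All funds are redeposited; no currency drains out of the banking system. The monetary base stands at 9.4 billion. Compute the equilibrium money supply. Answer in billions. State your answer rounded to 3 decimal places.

With no currency drain or excess reserves, the money multiplier is m = 1/rr = 1/0.19 ≈ 5.26316.
Money supply M = m × MB = 5.26316 × 9.4 ≈ 49.4737 billion.

49.474 billion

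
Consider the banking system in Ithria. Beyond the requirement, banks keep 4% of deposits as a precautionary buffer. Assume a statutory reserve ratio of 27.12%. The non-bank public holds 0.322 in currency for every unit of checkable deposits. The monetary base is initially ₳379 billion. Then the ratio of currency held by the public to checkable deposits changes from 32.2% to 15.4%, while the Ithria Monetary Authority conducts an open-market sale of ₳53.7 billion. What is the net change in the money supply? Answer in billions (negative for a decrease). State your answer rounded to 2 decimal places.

Before: m₁ = (1 + 0.322) / (0.2712 + 0.04 + 0.322) ≈ 2.087808, MB₁ = 379, so M₁ = 2.087808 × 379 ≈ 791.2792 billion.
After: m₂ = (1 + 0.154) / (0.2712 + 0.04 + 0.154) ≈ 2.480653, MB₂ = 379 − 53.7 = 325.3, so M₂ = 2.480653 × 325.3 ≈ 806.9564 billion.
ΔM = M₂ − M₁ = 806.9564 − 791.2792 = 15.6772 billion.

₳15.68 billion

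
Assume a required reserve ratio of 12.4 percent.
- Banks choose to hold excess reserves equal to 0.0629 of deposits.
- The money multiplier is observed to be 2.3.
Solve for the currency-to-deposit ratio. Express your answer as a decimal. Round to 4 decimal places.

Using m = 2.3. From m = (1 + c)/(c + rr + e), rearranging gives 1 + c = m·(c + rr + e), so c·(1 − m) = m·(rr + e) − 1.
Hence c = [m·(rr + e) − 1]/(1 − m) = [2.3 × (0.124 + 0.0629) − 1] / (1 − 2.3) ≈ 0.438562.

0.4386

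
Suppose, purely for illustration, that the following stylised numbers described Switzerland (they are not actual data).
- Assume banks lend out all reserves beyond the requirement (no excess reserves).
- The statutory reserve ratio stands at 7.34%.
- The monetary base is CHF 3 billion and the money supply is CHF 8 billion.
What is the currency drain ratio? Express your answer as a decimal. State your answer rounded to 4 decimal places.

Using m = M/MB = 8/3 ≈ 2.666667. From m = (1 + c)/(c + rr + e), rearranging gives 1 + c = m·(c + rr + e), so c·(1 − m) = m·(rr + e) − 1.
Hence c = [m·(rr + e) − 1]/(1 − m) = [2.666667 × (0.0734 + 0) − 1] / (1 − 2.666667) ≈ 0.482560.

0.4826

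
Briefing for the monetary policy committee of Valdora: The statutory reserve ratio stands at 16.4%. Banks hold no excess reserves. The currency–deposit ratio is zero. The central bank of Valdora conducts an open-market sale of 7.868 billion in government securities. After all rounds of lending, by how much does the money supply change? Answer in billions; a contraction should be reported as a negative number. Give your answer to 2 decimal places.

-47.98 billion

The simple money multiplier is m = 1/rr = 1/0.164 ≈ 6.0976.
An open-market sale reduces the monetary base by 7.868 billion, so ΔM = m × ΔMB = 6.0976 × (−7.868) ≈ -47.9759 billion.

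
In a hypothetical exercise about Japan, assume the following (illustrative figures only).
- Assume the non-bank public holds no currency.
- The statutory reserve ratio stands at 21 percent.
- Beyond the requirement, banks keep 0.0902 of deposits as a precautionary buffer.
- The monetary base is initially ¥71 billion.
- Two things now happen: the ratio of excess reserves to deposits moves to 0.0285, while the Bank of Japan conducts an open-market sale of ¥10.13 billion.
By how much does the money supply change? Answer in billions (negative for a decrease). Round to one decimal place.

Before: m₁ = 1 / (0.21 + 0.0902) ≈ 3.3311, MB₁ = 71, so M₁ = 3.3311 × 71 = 236.5081 billion.
After: m₂ = 1 / (0.21 + 0.0285) ≈ 4.1929, MB₂ = 71 − 10.13 = 60.87, so M₂ = 4.1929 × 60.87 ≈ 255.2218 billion.
ΔM = M₂ − M₁ = 255.2218 − 236.5081 = 18.7137 billion.

¥18.7 billion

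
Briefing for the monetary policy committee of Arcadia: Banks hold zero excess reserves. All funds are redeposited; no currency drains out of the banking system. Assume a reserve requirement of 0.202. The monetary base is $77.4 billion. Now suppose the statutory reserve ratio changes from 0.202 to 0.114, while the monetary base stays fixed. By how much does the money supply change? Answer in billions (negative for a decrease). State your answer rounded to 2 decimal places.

$295.78 billion

Initially m₁ = 1 / (0.202) ≈ 4.95050, so M₁ = 4.95050 × 77.4 = 383.1687 billion.
After the change m₂ = 1 / (0.114) ≈ 8.77193, so M₂ = 8.77193 × 77.4 ≈ 678.9474 billion.
ΔM = M₂ − M₁ = 678.9474 − 383.1687 = 295.7787 billion.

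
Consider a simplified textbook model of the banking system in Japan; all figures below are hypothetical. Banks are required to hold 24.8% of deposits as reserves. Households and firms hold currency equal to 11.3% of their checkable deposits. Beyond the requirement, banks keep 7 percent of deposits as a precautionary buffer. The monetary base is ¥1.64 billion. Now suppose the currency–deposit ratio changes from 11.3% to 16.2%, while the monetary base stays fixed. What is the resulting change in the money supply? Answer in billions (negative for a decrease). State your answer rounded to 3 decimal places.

-0.265 billion

Initially m₁ = (1 + 0.113) / (0.248 + 0.07 + 0.113) ≈ 2.58237, so M₁ = 2.58237 × 1.64 ≈ 4.2351 billion.
After the change m₂ = (1 + 0.162) / (0.248 + 0.07 + 0.162) ≈ 2.42083, so M₂ = 2.42083 × 1.64 ≈ 3.9702 billion.
ΔM = M₂ − M₁ = 3.9702 − 4.2351 = -0.2649 billion.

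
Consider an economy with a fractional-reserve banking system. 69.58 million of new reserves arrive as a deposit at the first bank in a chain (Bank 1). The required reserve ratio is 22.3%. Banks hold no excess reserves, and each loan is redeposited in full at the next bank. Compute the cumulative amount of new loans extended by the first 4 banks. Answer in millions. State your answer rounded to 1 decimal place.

154.1 million

Bank i lends (1 − rr)^i of the original deposit: Bank 1 lends 69.58·0.7770 ≈ 54.0637, Bank 2 lends 69.58·0.7770² ≈ 42.0075, and so on.
Summing a geometric series: total = 69.58·[0.7770·(1 − 0.7770^4) / (1 − 0.7770)] ≈ 154.0720 million.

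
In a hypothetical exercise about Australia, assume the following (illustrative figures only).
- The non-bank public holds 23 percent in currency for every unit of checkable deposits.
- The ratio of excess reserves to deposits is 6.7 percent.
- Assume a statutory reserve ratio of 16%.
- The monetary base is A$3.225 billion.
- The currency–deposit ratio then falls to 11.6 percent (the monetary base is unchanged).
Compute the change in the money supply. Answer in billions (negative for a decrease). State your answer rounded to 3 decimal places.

A$1.813 billion

Initially m₁ = (1 + 0.23) / (0.16 + 0.067 + 0.23) ≈ 2.69147, so M₁ = 2.69147 × 3.225 ≈ 8.68 billion.
After the change m₂ = (1 + 0.116) / (0.16 + 0.067 + 0.116) ≈ 3.25364, so M₂ = 3.25364 × 3.225 ≈ 10.493 billion.
ΔM = M₂ − M₁ = 10.493 − 8.68 = 1.813 billion.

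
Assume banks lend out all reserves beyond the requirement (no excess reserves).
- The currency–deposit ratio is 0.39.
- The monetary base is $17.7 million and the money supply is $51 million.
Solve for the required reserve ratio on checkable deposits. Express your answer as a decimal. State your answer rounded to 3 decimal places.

Using m = M/MB = 51/17.7 ≈ 2.881356. Since m = (1 + c)/(c + rr + e), the denominator satisfies c + rr + e = (1 + c)/m = (1 + 0.39) / 2.881356 ≈ 0.482412.
With c = 0.39 and e = 0, the required reserve ratio on checkable deposits is 0.482412 − 0.39 − 0 = 0.092412.

0.092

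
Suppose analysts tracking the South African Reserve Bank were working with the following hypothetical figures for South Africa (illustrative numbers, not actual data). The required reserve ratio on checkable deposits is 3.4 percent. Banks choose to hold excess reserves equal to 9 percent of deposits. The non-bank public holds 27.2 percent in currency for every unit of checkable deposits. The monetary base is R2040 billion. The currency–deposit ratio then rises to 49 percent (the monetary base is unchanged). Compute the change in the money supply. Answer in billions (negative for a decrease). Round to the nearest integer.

-1602 billion

Initially m₁ = (1 + 0.272) / (0.034 + 0.09 + 0.272) ≈ 3.21212, so M₁ = 3.21212 × 2040 = 6552.7248 billion.
After the change m₂ = (1 + 0.49) / (0.034 + 0.09 + 0.49) ≈ 2.42671, so M₂ = 2.42671 × 2040 = 4950.4884 billion.
ΔM = M₂ − M₁ = 4950.4884 − 6552.7248 = -1602.2364 billion.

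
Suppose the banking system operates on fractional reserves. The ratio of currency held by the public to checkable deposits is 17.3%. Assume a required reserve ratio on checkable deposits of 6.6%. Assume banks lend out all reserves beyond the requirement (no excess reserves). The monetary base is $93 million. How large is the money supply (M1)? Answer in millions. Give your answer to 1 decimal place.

The money multiplier is m = (1 + c) / (rr + c) = (1 + 0.173) / (0.066 + 0.173) ≈ 4.9079.
So M = m × MB = 4.9079 × 93 = 456.4347 million.

$456.4 million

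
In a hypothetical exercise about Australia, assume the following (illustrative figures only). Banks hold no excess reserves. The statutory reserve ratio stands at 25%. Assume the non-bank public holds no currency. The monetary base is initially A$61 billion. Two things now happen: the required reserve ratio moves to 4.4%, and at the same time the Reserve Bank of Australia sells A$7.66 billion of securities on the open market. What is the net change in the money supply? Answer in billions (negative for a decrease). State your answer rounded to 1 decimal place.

A$968.3 billion

Before: m₁ = 1 / (0.25) = 4, MB₁ = 61, so M₁ = 4 × 61 = 244 billion.
After: m₂ = 1 / (0.044) ≈ 22.7273, MB₂ = 61 − 7.66 = 53.34, so M₂ = 22.7273 × 53.34 ≈ 1212.2742 billion.
ΔM = M₂ − M₁ = 1212.2742 − 244 = 968.2742 billion.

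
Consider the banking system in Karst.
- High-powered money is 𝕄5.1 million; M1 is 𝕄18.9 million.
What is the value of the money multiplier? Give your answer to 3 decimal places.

The money multiplier is m = M / MB = 18.9 / 5.1 ≈ 3.70588.

3.706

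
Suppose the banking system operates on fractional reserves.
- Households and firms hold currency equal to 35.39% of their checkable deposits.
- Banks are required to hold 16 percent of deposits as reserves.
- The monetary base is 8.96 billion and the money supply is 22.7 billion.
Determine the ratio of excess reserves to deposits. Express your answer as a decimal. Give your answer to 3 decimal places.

0.021

Using m = M/MB = 22.7/8.96 ≈ 2.533482. Since m = (1 + c)/(c + rr + e), the denominator satisfies c + rr + e = (1 + c)/m = (1 + 0.3539) / 2.533482 ≈ 0.534403.
With c = 0.3539 and rr = 0.16, the ratio of excess reserves to deposits is 0.534403 − 0.3539 − 0.16 = 0.020503.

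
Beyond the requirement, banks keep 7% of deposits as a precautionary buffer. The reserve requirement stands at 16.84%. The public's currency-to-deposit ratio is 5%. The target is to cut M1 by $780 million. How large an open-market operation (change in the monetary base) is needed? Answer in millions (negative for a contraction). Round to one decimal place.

-214.2 million

The money multiplier is m = (1 + c) / (rr + e + c) = (1 + 0.05) / (0.1684 + 0.07 + 0.05) ≈ 3.64078.
ΔMB = ΔM / m = (−780) / 3.64078 ≈ -214.2398 million.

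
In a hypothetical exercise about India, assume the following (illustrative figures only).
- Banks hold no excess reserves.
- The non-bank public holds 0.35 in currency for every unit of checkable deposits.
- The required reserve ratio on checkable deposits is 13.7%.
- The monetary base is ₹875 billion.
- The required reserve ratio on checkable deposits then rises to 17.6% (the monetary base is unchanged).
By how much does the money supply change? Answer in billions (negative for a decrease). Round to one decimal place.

-179.8 billion

Initially m₁ = (1 + 0.35) / (0.137 + 0.35) ≈ 2.77207, so M₁ = 2.77207 × 875 ≈ 2425.5612 billion.
After the change m₂ = (1 + 0.35) / (0.176 + 0.35) ≈ 2.56654, so M₂ = 2.56654 × 875 = 2245.7225 billion.
ΔM = M₂ − M₁ = 2245.7225 − 2425.5612 = -179.8387 billion.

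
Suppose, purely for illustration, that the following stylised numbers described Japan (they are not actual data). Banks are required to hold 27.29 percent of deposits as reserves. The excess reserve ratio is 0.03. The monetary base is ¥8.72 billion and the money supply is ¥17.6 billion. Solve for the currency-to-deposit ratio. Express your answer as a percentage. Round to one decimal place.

Using m = M/MB = 17.6/8.72 ≈ 2.018349. From m = (1 + c)/(c + rr + e), rearranging gives 1 + c = m·(c + rr + e), so c·(1 − m) = m·(rr + e) − 1.
Hence c = [m·(rr + e) − 1]/(1 − m) = [2.018349 × (0.2729 + 0.03) − 1] / (1 − 2.018349) ≈ 0.381639.

38.2%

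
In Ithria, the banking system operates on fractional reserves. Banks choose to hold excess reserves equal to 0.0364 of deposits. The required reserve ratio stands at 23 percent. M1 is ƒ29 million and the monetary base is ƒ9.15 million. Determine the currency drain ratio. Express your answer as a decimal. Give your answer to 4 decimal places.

Using m = M/MB = 29/9.15 ≈ 3.169399. From m = (1 + c)/(c + rr + e), rearranging gives 1 + c = m·(c + rr + e), so c·(1 − m) = m·(rr + e) − 1.
Hence c = [m·(rr + e) − 1]/(1 − m) = [3.169399 × (0.23 + 0.0364) − 1] / (1 − 3.169399) ≈ 0.071758.

0.0718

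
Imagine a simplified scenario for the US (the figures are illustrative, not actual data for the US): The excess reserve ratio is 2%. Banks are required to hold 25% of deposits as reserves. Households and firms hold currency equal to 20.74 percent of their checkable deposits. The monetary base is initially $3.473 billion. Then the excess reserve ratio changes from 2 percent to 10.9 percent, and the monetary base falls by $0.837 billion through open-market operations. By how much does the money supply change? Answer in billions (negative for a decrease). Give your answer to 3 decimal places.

Before: m₁ = (1 + 0.2074) / (0.25 + 0.02 + 0.2074) ≈ 2.52912, MB₁ = 3.473, so M₁ = 2.52912 × 3.473 ≈ 8.7836 billion.
After: m₂ = (1 + 0.2074) / (0.25 + 0.109 + 0.2074) ≈ 2.13171, MB₂ = 3.473 − 0.837 = 2.636, so M₂ = 2.13171 × 2.636 ≈ 5.6192 billion.
ΔM = M₂ − M₁ = 5.6192 − 8.7836 = -3.1644 billion.

-3.164 billion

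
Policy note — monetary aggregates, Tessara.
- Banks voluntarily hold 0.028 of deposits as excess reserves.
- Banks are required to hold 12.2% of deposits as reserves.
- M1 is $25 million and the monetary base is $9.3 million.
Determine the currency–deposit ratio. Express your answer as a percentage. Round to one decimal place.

35.4%

Using m = M/MB = 25/9.3 ≈ 2.688172. From m = (1 + c)/(c + rr + e), rearranging gives 1 + c = m·(c + rr + e), so c·(1 − m) = m·(rr + e) − 1.
Hence c = [m·(rr + e) − 1]/(1 − m) = [2.688172 × (0.122 + 0.028) − 1] / (1 − 2.688172) ≈ 0.353503.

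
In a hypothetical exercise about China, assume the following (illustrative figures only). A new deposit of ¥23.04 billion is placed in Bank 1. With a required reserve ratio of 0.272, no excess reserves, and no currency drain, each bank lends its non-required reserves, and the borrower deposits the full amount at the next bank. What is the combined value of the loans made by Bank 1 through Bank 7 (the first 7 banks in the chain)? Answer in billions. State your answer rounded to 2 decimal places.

Bank i lends (1 − rr)^i of the original deposit: Bank 1 lends 23.04·0.7280 ≈ 16.7731, Bank 2 lends 23.04·0.7280² ≈ 12.2108, and so on.
Summing a geometric series: total = 23.04·[0.7280·(1 − 0.7280^7) / (1 − 0.7280)] ≈ 54.9830 billion.

¥54.98 billion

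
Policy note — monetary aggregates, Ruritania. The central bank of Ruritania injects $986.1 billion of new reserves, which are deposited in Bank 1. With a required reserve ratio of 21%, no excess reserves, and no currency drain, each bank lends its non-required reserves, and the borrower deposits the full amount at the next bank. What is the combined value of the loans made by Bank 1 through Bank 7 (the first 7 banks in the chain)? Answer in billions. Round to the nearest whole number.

$2997 billion

Bank i lends (1 − rr)^i of the original deposit: Bank 1 lends 986.1·0.7900 = 779.0190, Bank 2 lends 986.1·0.7900² ≈ 615.4250, and so on.
Summing a geometric series: total = 986.1·[0.7900·(1 − 0.7900^7) / (1 − 0.7900)] ≈ 2997.2233 billion.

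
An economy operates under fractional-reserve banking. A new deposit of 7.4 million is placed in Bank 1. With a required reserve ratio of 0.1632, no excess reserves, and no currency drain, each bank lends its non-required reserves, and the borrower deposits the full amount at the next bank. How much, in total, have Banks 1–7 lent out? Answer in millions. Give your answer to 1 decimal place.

Bank i lends (1 − rr)^i of the original deposit: Bank 1 lends 7.4·0.8368 ≈ 6.1923, Bank 2 lends 7.4·0.8368² ≈ 5.1817, and so on.
Summing a geometric series: total = 7.4·[0.8368·(1 − 0.8368^7) / (1 − 0.8368)] ≈ 27.0417 million.

27.0 million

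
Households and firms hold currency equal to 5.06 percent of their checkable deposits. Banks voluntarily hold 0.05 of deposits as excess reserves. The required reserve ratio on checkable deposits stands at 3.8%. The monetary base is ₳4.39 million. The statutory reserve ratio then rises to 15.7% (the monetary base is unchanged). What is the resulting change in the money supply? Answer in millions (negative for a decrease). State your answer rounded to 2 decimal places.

-15.37 million

Initially m₁ = (1 + 0.0506) / (0.038 + 0.05 + 0.0506) ≈ 7.5801, so M₁ = 7.5801 × 4.39 ≈ 33.2766 million.
After the change m₂ = (1 + 0.0506) / (0.157 + 0.05 + 0.0506) ≈ 4.0784, so M₂ = 4.0784 × 4.39 ≈ 17.9042 million.
ΔM = M₂ − M₁ = 17.9042 − 33.2766 = -15.3724 million.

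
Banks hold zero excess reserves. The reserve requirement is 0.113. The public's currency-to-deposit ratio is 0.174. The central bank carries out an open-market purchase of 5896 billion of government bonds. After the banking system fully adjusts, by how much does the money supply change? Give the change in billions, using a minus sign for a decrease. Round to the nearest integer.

24118 billion

The money multiplier is m = (1 + c) / (rr + c) = (1 + 0.174) / (0.113 + 0.174) ≈ 4.09059.
The purchase adds 5896 billion of base, so ΔM = m × ΔMB = 4.09059 × (+5896) ≈ 24118.1186 billion.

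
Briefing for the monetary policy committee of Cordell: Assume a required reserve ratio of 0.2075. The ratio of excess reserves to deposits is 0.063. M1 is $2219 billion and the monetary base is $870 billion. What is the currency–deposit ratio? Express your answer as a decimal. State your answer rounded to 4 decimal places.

Using m = M/MB = 2219/870 ≈ 2.550575. From m = (1 + c)/(c + rr + e), rearranging gives 1 + c = m·(c + rr + e), so c·(1 − m) = m·(rr + e) − 1.
Hence c = [m·(rr + e) − 1]/(1 − m) = [2.550575 × (0.2075 + 0.063) − 1] / (1 − 2.550575) ≈ 0.199971.

0.2000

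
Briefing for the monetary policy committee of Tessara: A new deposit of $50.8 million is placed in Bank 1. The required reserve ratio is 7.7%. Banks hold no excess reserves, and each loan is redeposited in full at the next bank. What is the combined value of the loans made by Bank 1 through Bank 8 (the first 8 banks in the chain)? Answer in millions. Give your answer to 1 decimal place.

Bank i lends (1 − rr)^i of the original deposit: Bank 1 lends 50.8·0.9230 = 46.8884, Bank 2 lends 50.8·0.9230² ≈ 43.2780, and so on.
Summing a geometric series: total = 50.8·[0.9230·(1 − 0.9230^8) / (1 − 0.9230)] ≈ 288.1743 million.

$288.2 million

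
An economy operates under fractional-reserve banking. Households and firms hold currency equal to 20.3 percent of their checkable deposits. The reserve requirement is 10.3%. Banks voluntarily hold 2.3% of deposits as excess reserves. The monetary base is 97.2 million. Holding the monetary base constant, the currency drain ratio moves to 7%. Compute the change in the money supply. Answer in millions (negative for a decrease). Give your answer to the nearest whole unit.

Initially m₁ = (1 + 0.203) / (0.103 + 0.023 + 0.203) ≈ 3.6565, so M₁ = 3.6565 × 97.2 = 355.4118 million.
After the change m₂ = (1 + 0.07) / (0.103 + 0.023 + 0.07) ≈ 5.4592, so M₂ = 5.4592 × 97.2 ≈ 530.6342 million.
ΔM = M₂ − M₁ = 530.6342 − 355.4118 = 175.2224 million.

175 million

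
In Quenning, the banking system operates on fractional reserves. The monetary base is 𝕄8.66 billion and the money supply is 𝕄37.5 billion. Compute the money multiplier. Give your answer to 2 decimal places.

The money multiplier is m = M / MB = 37.5 / 8.66 ≈ 4.33025.

4.33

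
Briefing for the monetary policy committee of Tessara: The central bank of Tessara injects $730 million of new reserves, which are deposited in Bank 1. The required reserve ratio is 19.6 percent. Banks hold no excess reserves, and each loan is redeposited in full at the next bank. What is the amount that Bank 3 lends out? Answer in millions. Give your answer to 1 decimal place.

Each bank lends a fraction (1 − rr) = 0.8040 of the deposit it receives, so Bank 3 receives 730·0.8040^2 and lends 730·0.8040^3 ≈ 379.3945 million.

$379.4 million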